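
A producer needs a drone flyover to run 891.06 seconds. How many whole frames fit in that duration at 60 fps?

Frames = 891.06 × 60 = 267318/5 ≈ 53463.6000.
Complete frames: 53463.

53463 frames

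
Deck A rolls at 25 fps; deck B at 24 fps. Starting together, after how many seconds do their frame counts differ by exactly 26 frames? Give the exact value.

The gap grows by |24 − 25| = 1 frame per second.
Time for a 26-frame gap: 26 ÷ (1) = 26 s.

26 seconds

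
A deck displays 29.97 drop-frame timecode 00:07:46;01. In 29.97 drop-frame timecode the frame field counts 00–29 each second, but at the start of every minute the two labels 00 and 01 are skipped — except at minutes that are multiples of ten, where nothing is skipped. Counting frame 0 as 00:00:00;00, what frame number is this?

13967

As if non-drop at 30 labels/s: (0 × 3600 + 7 × 60 + 46) × 30 + 1 = 13981.
Minute boundaries passed: 7; those not divisible by 10: 7 − 0 = 7; dropped labels = 2 × 7 = 14.
Actual frame index = 13981 − 14 = 13967.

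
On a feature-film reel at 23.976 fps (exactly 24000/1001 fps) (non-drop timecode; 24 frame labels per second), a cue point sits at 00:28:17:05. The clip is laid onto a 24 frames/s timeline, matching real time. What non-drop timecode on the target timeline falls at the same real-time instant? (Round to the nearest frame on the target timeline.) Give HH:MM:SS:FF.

Source frame index: (0×3600 + 28×60 + 17) × 24 + 5 = 40733.
Real time: 40733 / (24000/1001) = 40773733/24000 s.
Target frame: (40773733/24000) × (24) = 40773733/1000 ≈ 40773.733 → 40774.
At 24 labels/s: frame 40774 → 00:28:18:22.

00:28:18:22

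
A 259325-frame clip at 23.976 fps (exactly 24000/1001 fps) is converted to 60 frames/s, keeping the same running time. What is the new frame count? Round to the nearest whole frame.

Frames at target rate = 259325 × (60) / (24000/1001) = 10383373/16 ≈ 648960.812.
Nearest whole frame: 648961.

648961 frames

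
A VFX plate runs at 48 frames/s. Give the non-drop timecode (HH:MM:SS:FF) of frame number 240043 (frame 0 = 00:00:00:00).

240043 ÷ 48 = 5000 full seconds, remainder 43 frames.
5000 s = 1 h 23 min 20 s.
Timecode: 01:23:20:43.

01:23:20:43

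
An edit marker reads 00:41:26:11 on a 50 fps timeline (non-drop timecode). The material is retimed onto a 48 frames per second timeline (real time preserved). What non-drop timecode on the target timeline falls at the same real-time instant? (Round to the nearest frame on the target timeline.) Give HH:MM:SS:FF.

Source frame index: (0×3600 + 41×60 + 26) × 50 + 11 = 124311.
Real time: 124311 / (50) = 124311/50 s.
Target frame: (124311/50) × (48) = 2983464/25 ≈ 119338.560 → 119339.
At 48 labels/s: frame 119339 → 00:41:26:11.

00:41:26:11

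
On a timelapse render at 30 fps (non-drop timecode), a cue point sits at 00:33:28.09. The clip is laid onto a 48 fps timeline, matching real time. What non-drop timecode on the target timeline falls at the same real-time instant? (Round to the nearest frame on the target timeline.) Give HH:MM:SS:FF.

00:33:28:14

Source frame index: (0×3600 + 33×60 + 28) × 30 + 9 = 60249.
Real time: 60249 / (30) = 20083/10 s.
Target frame: (20083/10) × (48) = 481992/5 ≈ 96398.400 → 96398.
At 48 labels/s: frame 96398 → 00:33:28:14.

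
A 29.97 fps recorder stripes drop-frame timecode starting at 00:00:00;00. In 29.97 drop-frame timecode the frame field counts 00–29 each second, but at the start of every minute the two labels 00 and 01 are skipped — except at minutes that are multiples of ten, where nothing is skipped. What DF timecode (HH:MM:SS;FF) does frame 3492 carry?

00:01:56;14

Each 10-minute DF block holds 10 × 60 × 30 − 9 × 2 = 17982 frames. 3492 ÷ 17982 → 0 full blocks, remainder 3492.
Within the partial block the first minute is 1800 frames and each further minute 1798, so 1 further minute boundary passed. Total skipped labels = 18 × 0 + 2 × 1 = 2.
Non-drop label index = 3492 + 2 = 3494; at 30 labels/s that is 00:01:56:14, i.e. DF 00:01:56;14.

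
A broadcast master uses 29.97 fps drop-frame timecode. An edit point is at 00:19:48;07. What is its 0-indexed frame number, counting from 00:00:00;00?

As if non-drop at 30 labels/s: (0 × 3600 + 19 × 60 + 48) × 30 + 7 = 35647.
Minute boundaries passed: 19; those not divisible by 10: 19 − 1 = 18; dropped labels = 2 × 18 = 36.
Actual frame index = 35647 − 36 = 35611.

35611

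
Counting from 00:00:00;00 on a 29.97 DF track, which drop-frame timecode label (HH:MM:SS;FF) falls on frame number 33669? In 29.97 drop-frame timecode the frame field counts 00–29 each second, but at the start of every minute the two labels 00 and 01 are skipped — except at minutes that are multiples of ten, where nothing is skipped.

Each 10-minute DF block holds 10 × 60 × 30 − 9 × 2 = 17982 frames. 33669 ÷ 17982 → 1 full block, remainder 15687.
Within the partial block the first minute is 1800 frames and each further minute 1798, so 8 further minute boundaries passed. Total skipped labels = 18 × 1 + 2 × 8 = 34.
Non-drop label index = 33669 + 34 = 33703; at 30 labels/s that is 00:18:43:13, i.e. DF 00:18:43;13.

00:18:43;13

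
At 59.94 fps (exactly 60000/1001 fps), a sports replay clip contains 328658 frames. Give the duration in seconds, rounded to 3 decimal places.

Running time = 328658 × 1001/60000 = 164493329/30000 s ≈ 5483.111 s.

5483.111 seconds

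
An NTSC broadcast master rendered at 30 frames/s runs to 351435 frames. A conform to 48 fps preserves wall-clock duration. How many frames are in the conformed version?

Target frames = source frames × (target rate / source rate) = 351435 × (48)/(30) = 351435 × 8/5 = 562296.

562296 frames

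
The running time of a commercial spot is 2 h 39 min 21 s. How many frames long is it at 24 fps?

2 h 39 min 21 s = 9561 s.
Frames = 9561 × 24 = 229464.

229464 frames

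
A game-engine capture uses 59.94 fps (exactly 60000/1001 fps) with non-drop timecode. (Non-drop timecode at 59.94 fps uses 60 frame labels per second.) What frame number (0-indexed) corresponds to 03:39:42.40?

Total seconds to the label: (3 × 3600 + 39 × 60 + 42) = 13182.
Frame index = 13182 × 60 + 40 = 790960.

790960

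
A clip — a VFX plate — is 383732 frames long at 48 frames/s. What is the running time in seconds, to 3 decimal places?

7994.417 seconds

Running time = 383732 × 1/48 = 95933/12 s ≈ 7994.417 s.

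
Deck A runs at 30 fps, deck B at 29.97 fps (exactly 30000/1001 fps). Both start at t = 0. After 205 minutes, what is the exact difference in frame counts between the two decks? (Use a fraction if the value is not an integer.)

205 min = 12300 s.
A emits 30 × 12300 = 369000 frames; B emits 30000/1001 × 12300 = 369000000/1001.
Difference = 369000/1001 frames (≈ 368.6314); B is behind A.

369000/1001 frames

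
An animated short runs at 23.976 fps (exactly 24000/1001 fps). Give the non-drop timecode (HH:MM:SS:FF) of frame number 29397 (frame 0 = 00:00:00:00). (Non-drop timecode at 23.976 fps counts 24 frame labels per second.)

00:20:24:21

29397 ÷ 24 = 1224 full seconds, remainder 21 frames.
1224 s = 0 h 20 min 24 s.
Timecode: 00:20:24:21.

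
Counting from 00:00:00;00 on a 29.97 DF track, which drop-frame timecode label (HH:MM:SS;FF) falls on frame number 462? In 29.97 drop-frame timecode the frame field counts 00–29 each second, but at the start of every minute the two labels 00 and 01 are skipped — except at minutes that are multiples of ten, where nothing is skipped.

Ten DF minutes hold 17982 frames, so frame 462 lies in block 0 (frames 0–17981) with 462 frames into that block.
The block's first minute is 1800 frames and the rest 1798 each; 462 frames reaches minute 0, so 0 × 18 + 0 × 2 = 0 labels have been skipped so far.
Adding those back, label number 462 + 0 = 462 at 30 labels/s is 15 s + 12 f = 0 h 0 min 15 s frame 12, i.e. 00:00:15;12.

00:00:15;12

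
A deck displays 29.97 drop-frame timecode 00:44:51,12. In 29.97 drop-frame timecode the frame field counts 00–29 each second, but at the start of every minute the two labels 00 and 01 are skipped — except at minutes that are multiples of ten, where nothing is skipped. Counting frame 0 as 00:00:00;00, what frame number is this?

Complete 10-minute blocks: 4, each 17982 frames → 71928.
Remaining 4 whole minutes in the current block: 1800 + 3 × 1798 = 7194 frames.
Within the current minute: 51 × 30 + 12 − 2 = 1540 (labels ;00/;01 skipped at this minute). Total = 71928 + 7194 + 1540 = 80662.

80662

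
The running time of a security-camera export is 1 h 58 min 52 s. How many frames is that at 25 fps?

178300 frames

1 h 58 min 52 s = 7132 s.
Frames = 7132 × 25 = 178300.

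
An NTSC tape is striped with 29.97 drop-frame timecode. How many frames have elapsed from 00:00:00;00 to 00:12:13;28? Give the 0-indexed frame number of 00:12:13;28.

As if non-drop at 30 labels/s: (0 × 3600 + 12 × 60 + 13) × 30 + 28 = 22018.
Minute boundaries passed: 12; those not divisible by 10: 12 − 1 = 11; dropped labels = 2 × 11 = 22.
Actual frame index = 22018 − 22 = 21996.

21996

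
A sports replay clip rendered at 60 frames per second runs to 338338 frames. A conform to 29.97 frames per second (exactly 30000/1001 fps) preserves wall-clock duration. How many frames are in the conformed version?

Target frames = source frames × (target rate / source rate) = 338338 × (30000/1001)/(60) = 338338 × 500/1001 = 169000.

169000 frames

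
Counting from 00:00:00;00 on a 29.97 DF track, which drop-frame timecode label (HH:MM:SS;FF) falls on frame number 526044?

Each 10-minute DF block holds 10 × 60 × 30 − 9 × 2 = 17982 frames. 526044 ÷ 17982 → 29 full blocks, remainder 4566.
Within the partial block the first minute is 1800 frames and each further minute 1798, so 2 further minute boundaries passed. Total skipped labels = 18 × 29 + 2 × 2 = 526.
Non-drop label index = 526044 + 526 = 526570; at 30 labels/s that is 04:52:32:10, i.e. DF 04:52:32;10.

04:52:32;10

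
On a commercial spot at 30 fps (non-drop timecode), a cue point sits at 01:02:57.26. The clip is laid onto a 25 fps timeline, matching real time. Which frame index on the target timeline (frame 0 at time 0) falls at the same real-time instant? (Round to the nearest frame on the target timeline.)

frame 94447

Source frame index: (1×3600 + 2×60 + 57) × 30 + 26 = 113336.
Real time: 113336 / (30) = 56668/15 s.
Target frame: (56668/15) × (25) = 283340/3 ≈ 94446.667 → 94447.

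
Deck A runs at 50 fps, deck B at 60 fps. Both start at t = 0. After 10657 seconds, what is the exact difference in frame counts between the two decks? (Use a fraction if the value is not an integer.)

106570 frames

A emits 50 × 10657 = 532850 frames; B emits 60 × 10657 = 639420.
Difference = 106570 frames; B is ahead of A.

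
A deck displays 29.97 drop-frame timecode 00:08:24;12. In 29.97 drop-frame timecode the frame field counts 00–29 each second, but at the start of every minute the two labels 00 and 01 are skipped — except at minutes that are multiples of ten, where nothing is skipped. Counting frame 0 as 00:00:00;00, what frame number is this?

Complete 10-minute blocks: 0, each 17982 frames → 0.
Remaining 8 whole minutes in the current block: 1800 + 7 × 1798 = 14386 frames.
Within the current minute: 24 × 30 + 12 − 2 = 730 (labels ;00/;01 skipped at this minute). Total = 0 + 14386 + 730 = 15116.

15116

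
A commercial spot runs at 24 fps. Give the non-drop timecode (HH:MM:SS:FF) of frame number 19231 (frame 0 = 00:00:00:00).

00:13:21:07

19231 ÷ 24 = 801 full seconds, remainder 7 frames.
801 s = 0 h 13 min 21 s.
Timecode: 00:13:21:07.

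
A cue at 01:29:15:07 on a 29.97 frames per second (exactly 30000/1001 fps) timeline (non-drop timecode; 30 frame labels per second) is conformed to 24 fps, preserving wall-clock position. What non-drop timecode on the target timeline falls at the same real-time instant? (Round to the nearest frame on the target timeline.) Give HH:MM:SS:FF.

01:29:20:14

Source frame index: (1×3600 + 29×60 + 15) × 30 + 7 = 160657.
Real time: 160657 / (30000/1001) = 160817657/30000 s.
Target frame: (160817657/30000) × (24) = 160817657/1250 ≈ 128654.126 → 128654.
At 24 labels/s: frame 128654 → 01:29:20:14.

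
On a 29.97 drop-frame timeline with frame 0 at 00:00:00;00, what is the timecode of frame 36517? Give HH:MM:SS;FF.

Ten DF minutes hold 17982 frames, so frame 36517 lies in block 2 (frames 35964–53945) with 553 frames into that block.
The block's first minute is 1800 frames and the rest 1798 each; 553 frames reaches minute 0, so 2 × 18 + 0 × 2 = 36 labels have been skipped so far.
Adding those back, label number 36517 + 36 = 36553 at 30 labels/s is 1218 s + 13 f = 0 h 20 min 18 s frame 13, i.e. 00:20:18;13.

00:20:18;13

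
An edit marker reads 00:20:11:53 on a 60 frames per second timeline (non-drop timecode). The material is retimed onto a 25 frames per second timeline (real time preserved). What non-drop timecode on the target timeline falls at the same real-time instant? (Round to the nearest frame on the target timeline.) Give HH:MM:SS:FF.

Source frame index: (0×3600 + 20×60 + 11) × 60 + 53 = 72713.
Real time: 72713 / (60) = 72713/60 s.
Target frame: (72713/60) × (25) = 363565/12 ≈ 30297.083 → 30297.
At 25 labels/s: frame 30297 → 00:20:11:22.

00:20:11:22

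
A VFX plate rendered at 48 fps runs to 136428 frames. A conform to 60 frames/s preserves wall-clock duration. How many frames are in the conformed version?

Target frames = source frames × (target rate / source rate) = 136428 × (60)/(48) = 136428 × 5/4 = 170535.

170535 frames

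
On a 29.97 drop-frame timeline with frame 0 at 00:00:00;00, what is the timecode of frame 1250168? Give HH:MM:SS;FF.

Ten DF minutes hold 17982 frames, so frame 1250168 lies in block 69 (frames 1240758–1258739) with 9410 frames into that block.
The block's first minute is 1800 frames and the rest 1798 each; 9410 frames reaches minute 5, so 69 × 18 + 5 × 2 = 1252 labels have been skipped so far.
Adding those back, label number 1250168 + 1252 = 1251420 at 30 labels/s is 41714 s + 0 f = 11 h 35 min 14 s frame 0, i.e. 11:35:14;00.

11:35:14;00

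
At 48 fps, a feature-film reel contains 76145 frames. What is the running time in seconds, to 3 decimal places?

1586.354 seconds

Running time = 76145 × 1/48 = 76145/48 s ≈ 1586.354 s.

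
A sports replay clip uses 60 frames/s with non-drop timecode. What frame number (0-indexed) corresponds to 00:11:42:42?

Total seconds to the label: (0 × 3600 + 11 × 60 + 42) = 702.
Frame index = 702 × 60 + 42 = 42162.

frame 42162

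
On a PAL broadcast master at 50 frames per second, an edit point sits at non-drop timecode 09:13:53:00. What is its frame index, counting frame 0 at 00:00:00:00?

frame 1661650

Total seconds to the label: (9 × 3600 + 13 × 60 + 53) = 33233.
Frame index = 33233 × 50 + 0 = 1661650.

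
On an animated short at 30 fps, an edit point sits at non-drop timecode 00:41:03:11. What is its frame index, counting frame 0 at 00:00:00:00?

frame 73901

Total seconds to the label: (0 × 3600 + 41 × 60 + 3) = 2463.
Frame index = 2463 × 30 + 11 = 73901.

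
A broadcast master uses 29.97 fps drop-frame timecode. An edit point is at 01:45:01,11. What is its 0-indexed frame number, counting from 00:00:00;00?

188851

As if non-drop at 30 labels/s: (1 × 3600 + 45 × 60 + 1) × 30 + 11 = 189041.
Minute boundaries passed: 105; those not divisible by 10: 105 − 10 = 95; dropped labels = 2 × 95 = 190.
Actual frame index = 189041 − 190 = 188851.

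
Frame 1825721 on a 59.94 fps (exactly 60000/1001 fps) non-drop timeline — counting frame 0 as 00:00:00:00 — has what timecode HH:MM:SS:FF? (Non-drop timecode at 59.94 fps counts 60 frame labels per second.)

08:27:08:41

1825721 ÷ 60 = 30428 full seconds, remainder 41 frames.
30428 s = 8 h 27 min 8 s.
Timecode: 08:27:08:41.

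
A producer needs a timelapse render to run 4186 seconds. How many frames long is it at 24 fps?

100464 frames

Frames = 4186 × 24 = 100464.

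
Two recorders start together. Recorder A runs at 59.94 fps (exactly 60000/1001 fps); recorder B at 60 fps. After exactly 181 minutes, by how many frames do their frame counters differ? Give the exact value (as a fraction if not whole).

651600/1001 frames

181 min = 10860 s.
A emits 60000/1001 × 10860 = 651600000/1001 frames; B emits 60 × 10860 = 651600.
Difference = 651600/1001 frames (≈ 650.9491); B is ahead of A.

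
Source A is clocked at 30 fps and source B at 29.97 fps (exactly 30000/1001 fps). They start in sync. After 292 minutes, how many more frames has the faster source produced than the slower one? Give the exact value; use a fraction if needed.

292 min = 17520 s.
A emits 30 × 17520 = 525600 frames; B emits 30000/1001 × 17520 = 525600000/1001.
Difference = 525600/1001 frames (≈ 525.0749); B is behind A.

525600/1001 frames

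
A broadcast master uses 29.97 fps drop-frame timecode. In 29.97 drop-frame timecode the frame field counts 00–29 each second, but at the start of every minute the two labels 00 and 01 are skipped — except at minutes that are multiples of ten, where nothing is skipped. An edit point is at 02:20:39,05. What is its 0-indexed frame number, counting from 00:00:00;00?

252923

As if non-drop at 30 labels/s: (2 × 3600 + 20 × 60 + 39) × 30 + 5 = 253175.
Minute boundaries passed: 140; those not divisible by 10: 140 − 14 = 126; dropped labels = 2 × 126 = 252.
Actual frame index = 253175 − 252 = 252923.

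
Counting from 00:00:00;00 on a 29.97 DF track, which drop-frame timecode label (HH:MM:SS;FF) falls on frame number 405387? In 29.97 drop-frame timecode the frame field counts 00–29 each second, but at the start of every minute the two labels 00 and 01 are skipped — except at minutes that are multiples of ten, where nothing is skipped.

03:45:26;13

Each 10-minute DF block holds 10 × 60 × 30 − 9 × 2 = 17982 frames. 405387 ÷ 17982 → 22 full blocks, remainder 9783.
Within the partial block the first minute is 1800 frames and each further minute 1798, so 5 further minute boundaries passed. Total skipped labels = 18 × 22 + 2 × 5 = 406.
Non-drop label index = 405387 + 406 = 405793; at 30 labels/s that is 03:45:26:13, i.e. DF 03:45:26;13.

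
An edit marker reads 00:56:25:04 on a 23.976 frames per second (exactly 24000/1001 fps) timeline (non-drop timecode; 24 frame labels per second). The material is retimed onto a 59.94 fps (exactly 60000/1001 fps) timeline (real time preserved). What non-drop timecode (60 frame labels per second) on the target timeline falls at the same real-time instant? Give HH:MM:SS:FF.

00:56:25:10

Source frame index: (0×3600 + 56×60 + 25) × 24 + 4 = 81244.
Real time: 81244 / (24000/1001) = 20331311/6000 s.
Target frame: (20331311/6000) × (60000/1001) = 203110.
At 60 labels/s: frame 203110 → 00:56:25:10.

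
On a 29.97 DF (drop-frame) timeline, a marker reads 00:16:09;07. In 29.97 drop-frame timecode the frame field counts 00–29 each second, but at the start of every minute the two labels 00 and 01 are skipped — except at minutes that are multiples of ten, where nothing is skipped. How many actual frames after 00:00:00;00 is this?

29047

As if non-drop at 30 labels/s: (0 × 3600 + 16 × 60 + 9) × 30 + 7 = 29077.
Minute boundaries passed: 16; those not divisible by 10: 16 − 1 = 15; dropped labels = 2 × 15 = 30.
Actual frame index = 29077 − 30 = 29047.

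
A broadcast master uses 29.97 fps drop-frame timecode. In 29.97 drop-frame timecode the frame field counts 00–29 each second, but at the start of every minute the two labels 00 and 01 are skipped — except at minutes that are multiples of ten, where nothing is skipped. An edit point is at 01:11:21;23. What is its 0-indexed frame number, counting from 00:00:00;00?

As if non-drop at 30 labels/s: (1 × 3600 + 11 × 60 + 21) × 30 + 23 = 128453.
Minute boundaries passed: 71; those not divisible by 10: 71 − 7 = 64; dropped labels = 2 × 64 = 128.
Actual frame index = 128453 − 128 = 128325.

128325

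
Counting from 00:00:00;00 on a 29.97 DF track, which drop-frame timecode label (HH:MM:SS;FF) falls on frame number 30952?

00:17:12;24

Each 10-minute DF block holds 10 × 60 × 30 − 9 × 2 = 17982 frames. 30952 ÷ 17982 → 1 full block, remainder 12970.
Within the partial block the first minute is 1800 frames and each further minute 1798, so 7 further minute boundaries passed. Total skipped labels = 18 × 1 + 2 × 7 = 32.
Non-drop label index = 30952 + 32 = 30984; at 30 labels/s that is 00:17:12:24, i.e. DF 00:17:12;24.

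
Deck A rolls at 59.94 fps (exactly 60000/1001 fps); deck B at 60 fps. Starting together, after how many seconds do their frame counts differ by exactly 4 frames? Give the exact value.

1001/15 seconds

The gap grows by |60 − 60000/1001| = 60/1001 frames per second.
Time for a 4-frame gap: 4 ÷ (60/1001) = 1001/15 s.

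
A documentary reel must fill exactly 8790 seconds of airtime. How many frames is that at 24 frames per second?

Frames = 8790 × 24 = 210960.

210960 frames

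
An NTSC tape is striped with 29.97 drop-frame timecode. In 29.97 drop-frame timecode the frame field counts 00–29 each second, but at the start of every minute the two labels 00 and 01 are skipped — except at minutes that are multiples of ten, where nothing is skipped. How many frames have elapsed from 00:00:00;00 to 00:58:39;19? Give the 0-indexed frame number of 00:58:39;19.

As if non-drop at 30 labels/s: (0 × 3600 + 58 × 60 + 39) × 30 + 19 = 105589.
Minute boundaries passed: 58; those not divisible by 10: 58 − 5 = 53; dropped labels = 2 × 53 = 106.
Actual frame index = 105589 − 106 = 105483.

105483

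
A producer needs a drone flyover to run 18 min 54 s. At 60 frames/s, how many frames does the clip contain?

68040 frames

18 min 54 s = 1134 s.
Frames = 1134 × 60 = 68040.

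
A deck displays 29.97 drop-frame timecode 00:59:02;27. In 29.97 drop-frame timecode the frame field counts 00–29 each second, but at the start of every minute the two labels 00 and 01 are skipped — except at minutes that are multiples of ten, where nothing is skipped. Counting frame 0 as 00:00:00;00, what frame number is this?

Complete 10-minute blocks: 5, each 17982 frames → 89910.
Remaining 9 whole minutes in the current block: 1800 + 8 × 1798 = 16184 frames.
Within the current minute: 2 × 30 + 27 − 2 = 85 (labels ;00/;01 skipped at this minute). Total = 89910 + 16184 + 85 = 106179.

106179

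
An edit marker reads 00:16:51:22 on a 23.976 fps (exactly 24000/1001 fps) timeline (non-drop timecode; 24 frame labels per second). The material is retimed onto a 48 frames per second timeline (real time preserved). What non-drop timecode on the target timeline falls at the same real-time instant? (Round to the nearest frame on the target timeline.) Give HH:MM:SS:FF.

Source frame index: (0×3600 + 16×60 + 51) × 24 + 22 = 24286.
Real time: 24286 / (24000/1001) = 12155143/12000 s.
Target frame: (12155143/12000) × (48) = 12155143/250 ≈ 48620.572 → 48621.
At 48 labels/s: frame 48621 → 00:16:52:45.

00:16:52:45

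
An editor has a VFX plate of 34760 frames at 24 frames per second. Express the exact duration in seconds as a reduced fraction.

Running time = 34760 ÷ (24) = 34760 × 1/24 = 4345/3 s.

4345/3 seconds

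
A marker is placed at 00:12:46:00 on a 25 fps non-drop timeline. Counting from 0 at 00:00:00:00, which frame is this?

frame 19150

Total seconds to the label: (0 × 3600 + 12 × 60 + 46) = 766.
Frame index = 766 × 25 + 0 = 19150.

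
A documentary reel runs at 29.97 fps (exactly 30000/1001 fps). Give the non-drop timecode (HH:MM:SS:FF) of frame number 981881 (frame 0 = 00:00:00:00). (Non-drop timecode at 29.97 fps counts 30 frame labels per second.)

09:05:29:11

981881 ÷ 30 = 32729 full seconds, remainder 11 frames.
32729 s = 9 h 5 min 29 s.
Timecode: 09:05:29:11.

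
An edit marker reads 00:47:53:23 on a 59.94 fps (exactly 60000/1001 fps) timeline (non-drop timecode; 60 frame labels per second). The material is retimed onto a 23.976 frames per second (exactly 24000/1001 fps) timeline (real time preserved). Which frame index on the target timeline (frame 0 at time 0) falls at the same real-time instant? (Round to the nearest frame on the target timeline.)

frame 68961

Source frame index: (0×3600 + 47×60 + 53) × 60 + 23 = 172403.
Real time: 172403 / (60000/1001) = 172575403/60000 s.
Target frame: (172575403/60000) × (24000/1001) = 344806/5 ≈ 68961.200 → 68961.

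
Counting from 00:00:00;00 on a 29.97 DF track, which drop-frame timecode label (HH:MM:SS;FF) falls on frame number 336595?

Ten DF minutes hold 17982 frames, so frame 336595 lies in block 18 (frames 323676–341657) with 12919 frames into that block.
The block's first minute is 1800 frames and the rest 1798 each; 12919 frames reaches minute 7, so 18 × 18 + 7 × 2 = 338 labels have been skipped so far.
Adding those back, label number 336595 + 338 = 336933 at 30 labels/s is 11231 s + 3 f = 3 h 7 min 11 s frame 3, i.e. 03:07:11;03.

03:07:11;03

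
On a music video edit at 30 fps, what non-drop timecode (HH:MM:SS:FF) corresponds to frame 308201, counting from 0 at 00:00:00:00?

02:51:13:11

308201 ÷ 30 = 10273 full seconds, remainder 11 frames.
10273 s = 2 h 51 min 13 s.
Timecode: 02:51:13:11.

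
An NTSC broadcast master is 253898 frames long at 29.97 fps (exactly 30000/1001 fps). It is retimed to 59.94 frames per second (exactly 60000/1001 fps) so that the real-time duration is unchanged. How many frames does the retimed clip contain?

Frames at target rate = 253898 × (60000/1001) / (30000/1001) = 507796.

507796 frames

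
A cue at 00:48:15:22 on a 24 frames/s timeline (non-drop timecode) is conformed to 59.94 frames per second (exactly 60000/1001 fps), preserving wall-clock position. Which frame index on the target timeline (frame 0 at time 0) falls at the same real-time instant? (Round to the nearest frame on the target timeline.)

Source frame index: (0×3600 + 48×60 + 15) × 24 + 22 = 69502.
Real time: 69502 / (24) = 34751/12 s.
Target frame: (34751/12) × (60000/1001) = 173755000/1001 ≈ 173581.419 → 173581.

frame 173581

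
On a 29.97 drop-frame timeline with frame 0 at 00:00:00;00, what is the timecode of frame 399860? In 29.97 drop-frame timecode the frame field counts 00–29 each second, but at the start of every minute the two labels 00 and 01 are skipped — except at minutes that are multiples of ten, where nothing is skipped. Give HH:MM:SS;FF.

Each 10-minute DF block holds 10 × 60 × 30 − 9 × 2 = 17982 frames. 399860 ÷ 17982 → 22 full blocks, remainder 4256.
Within the partial block the first minute is 1800 frames and each further minute 1798, so 2 further minute boundaries passed. Total skipped labels = 18 × 22 + 2 × 2 = 400.
Non-drop label index = 399860 + 400 = 400260; at 30 labels/s that is 03:42:22:00, i.e. DF 03:42:22;00.

03:42:22;00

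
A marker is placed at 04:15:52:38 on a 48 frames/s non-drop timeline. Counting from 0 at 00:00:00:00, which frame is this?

Total seconds to the label: (4 × 3600 + 15 × 60 + 52) = 15352.
Frame index = 15352 × 48 + 38 = 736934.

frame 736934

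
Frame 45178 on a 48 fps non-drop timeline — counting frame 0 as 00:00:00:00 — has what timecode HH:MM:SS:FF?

45178 ÷ 48 = 941 full seconds, remainder 10 frames.
941 s = 0 h 15 min 41 s.
Timecode: 00:15:41:10.

00:15:41:10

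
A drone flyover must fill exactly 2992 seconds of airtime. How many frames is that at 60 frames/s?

179520 frames

Frames = 2992 × 60 = 179520.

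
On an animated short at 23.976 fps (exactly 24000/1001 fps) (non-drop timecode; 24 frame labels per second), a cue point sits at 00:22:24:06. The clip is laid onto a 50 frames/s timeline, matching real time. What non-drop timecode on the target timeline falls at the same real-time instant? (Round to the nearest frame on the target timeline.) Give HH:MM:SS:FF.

Source frame index: (0×3600 + 22×60 + 24) × 24 + 6 = 32262.
Real time: 32262 / (24000/1001) = 5382377/4000 s.
Target frame: (5382377/4000) × (50) = 5382377/80 ≈ 67279.712 → 67280.
At 50 labels/s: frame 67280 → 00:22:25:30.

00:22:25:30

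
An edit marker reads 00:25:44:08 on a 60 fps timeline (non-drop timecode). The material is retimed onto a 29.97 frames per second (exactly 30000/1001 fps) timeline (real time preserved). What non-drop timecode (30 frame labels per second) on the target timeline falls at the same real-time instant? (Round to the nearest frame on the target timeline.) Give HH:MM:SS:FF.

Source frame index: (0×3600 + 25×60 + 44) × 60 + 8 = 92648.
Real time: 92648 / (60) = 23162/15 s.
Target frame: (23162/15) × (30000/1001) = 46324000/1001 ≈ 46277.722 → 46278.
At 30 labels/s: frame 46278 → 00:25:42:18.

00:25:42:18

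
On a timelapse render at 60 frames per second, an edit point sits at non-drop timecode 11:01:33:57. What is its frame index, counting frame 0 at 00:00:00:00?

frame 2381637

Total seconds to the label: (11 × 3600 + 1 × 60 + 33) = 39693.
Frame index = 39693 × 60 + 57 = 2381637.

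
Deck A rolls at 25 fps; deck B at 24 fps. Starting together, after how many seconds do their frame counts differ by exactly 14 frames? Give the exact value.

The gap grows by |24 − 25| = 1 frame per second.
Time for a 14-frame gap: 14 ÷ (1) = 14 s.

14 seconds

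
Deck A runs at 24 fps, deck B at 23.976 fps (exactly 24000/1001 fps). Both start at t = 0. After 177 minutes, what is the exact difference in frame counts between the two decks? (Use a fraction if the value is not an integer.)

177 min = 10620 s.
A emits 24 × 10620 = 254880 frames; B emits 24000/1001 × 10620 = 254880000/1001.
Difference = 254880/1001 frames (≈ 254.6254); B is behind A.

254880/1001 frames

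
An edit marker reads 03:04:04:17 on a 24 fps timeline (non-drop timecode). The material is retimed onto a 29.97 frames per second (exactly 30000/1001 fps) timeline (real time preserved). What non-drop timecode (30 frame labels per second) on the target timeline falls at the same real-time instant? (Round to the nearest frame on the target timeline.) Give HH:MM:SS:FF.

03:03:53:20

Source frame index: (3×3600 + 4×60 + 4) × 24 + 17 = 265073.
Real time: 265073 / (24) = 265073/24 s.
Target frame: (265073/24) × (30000/1001) = 331341250/1001 ≈ 331010.240 → 331010.
At 30 labels/s: frame 331010 → 03:03:53:20.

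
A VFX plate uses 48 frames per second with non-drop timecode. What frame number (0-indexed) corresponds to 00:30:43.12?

frame 88476

Total seconds to the label: (0 × 3600 + 30 × 60 + 43) = 1843.
Frame index = 1843 × 48 + 12 = 88476.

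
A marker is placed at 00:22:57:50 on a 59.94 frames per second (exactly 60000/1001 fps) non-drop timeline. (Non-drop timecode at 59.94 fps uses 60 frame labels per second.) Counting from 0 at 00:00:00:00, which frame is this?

Total seconds to the label: (0 × 3600 + 22 × 60 + 57) = 1377.
Frame index = 1377 × 60 + 50 = 82670.

82670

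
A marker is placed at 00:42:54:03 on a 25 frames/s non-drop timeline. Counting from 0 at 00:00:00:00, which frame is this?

Total seconds to the label: (0 × 3600 + 42 × 60 + 54) = 2574.
Frame index = 2574 × 25 + 3 = 64353.

64353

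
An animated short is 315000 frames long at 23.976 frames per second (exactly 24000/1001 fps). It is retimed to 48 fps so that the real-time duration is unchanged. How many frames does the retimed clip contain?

630630 frames

Target frames = source frames × (target rate / source rate) = 315000 × (48)/(24000/1001) = 315000 × 1001/500 = 630630.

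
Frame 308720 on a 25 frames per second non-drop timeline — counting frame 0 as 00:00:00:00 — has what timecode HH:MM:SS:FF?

03:25:48:20

308720 ÷ 25 = 12348 full seconds, remainder 20 frames.
12348 s = 3 h 25 min 48 s.
Timecode: 03:25:48:20.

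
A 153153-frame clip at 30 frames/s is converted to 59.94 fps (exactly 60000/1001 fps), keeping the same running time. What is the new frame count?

Target frames = source frames × (target rate / source rate) = 153153 × (60000/1001)/(30) = 153153 × 2000/1001 = 306000.

306000 frames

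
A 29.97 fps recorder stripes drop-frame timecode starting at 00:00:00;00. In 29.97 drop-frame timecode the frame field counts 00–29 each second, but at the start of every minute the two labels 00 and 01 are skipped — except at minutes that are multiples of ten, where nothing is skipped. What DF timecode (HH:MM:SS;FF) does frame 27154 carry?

00:15:06;02

Each 10-minute DF block holds 10 × 60 × 30 − 9 × 2 = 17982 frames. 27154 ÷ 17982 → 1 full block, remainder 9172.
Within the partial block the first minute is 1800 frames and each further minute 1798, so 5 further minute boundaries passed. Total skipped labels = 18 × 1 + 2 × 5 = 28.
Non-drop label index = 27154 + 28 = 27182; at 30 labels/s that is 00:15:06:02, i.e. DF 00:15:06;02.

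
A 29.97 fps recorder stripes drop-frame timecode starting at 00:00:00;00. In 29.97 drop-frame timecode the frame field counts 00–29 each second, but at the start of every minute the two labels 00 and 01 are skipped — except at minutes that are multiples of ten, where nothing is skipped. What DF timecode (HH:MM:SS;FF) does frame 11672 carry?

Each 10-minute DF block holds 10 × 60 × 30 − 9 × 2 = 17982 frames. 11672 ÷ 17982 → 0 full blocks, remainder 11672.
Within the partial block the first minute is 1800 frames and each further minute 1798, so 6 further minute boundaries passed. Total skipped labels = 18 × 0 + 2 × 6 = 12.
Non-drop label index = 11672 + 12 = 11684; at 30 labels/s that is 00:06:29:14, i.e. DF 00:06:29;14.

00:06:29;14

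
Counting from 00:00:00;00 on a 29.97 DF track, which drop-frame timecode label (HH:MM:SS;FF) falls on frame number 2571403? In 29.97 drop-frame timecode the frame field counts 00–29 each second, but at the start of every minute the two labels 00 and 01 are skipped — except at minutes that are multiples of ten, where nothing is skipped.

Ten DF minutes hold 17982 frames, so frame 2571403 lies in block 142 (frames 2553444–2571425) with 17959 frames into that block.
The block's first minute is 1800 frames and the rest 1798 each; 17959 frames reaches minute 9, so 142 × 18 + 9 × 2 = 2574 labels have been skipped so far.
Adding those back, label number 2571403 + 2574 = 2573977 at 30 labels/s is 85799 s + 7 f = 23 h 49 min 59 s frame 7, i.e. 23:49:59;07.

23:49:59;07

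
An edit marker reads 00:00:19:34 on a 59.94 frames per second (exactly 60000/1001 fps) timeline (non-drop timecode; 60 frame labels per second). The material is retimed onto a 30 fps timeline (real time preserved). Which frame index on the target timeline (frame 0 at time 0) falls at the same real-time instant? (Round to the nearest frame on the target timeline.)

frame 588

Source frame index: (0×3600 + 0×60 + 19) × 60 + 34 = 1174.
Real time: 1174 / (60000/1001) = 587587/30000 s.
Target frame: (587587/30000) × (30) = 587587/1000 ≈ 587.587 → 588.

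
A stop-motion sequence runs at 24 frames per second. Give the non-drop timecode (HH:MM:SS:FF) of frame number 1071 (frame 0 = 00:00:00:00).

00:00:44:15

1071 ÷ 24 = 44 full seconds, remainder 15 frames.
44 s = 0 h 0 min 44 s.
Timecode: 00:00:44:15.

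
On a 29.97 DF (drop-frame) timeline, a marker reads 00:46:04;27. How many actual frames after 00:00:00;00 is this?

82863

Complete 10-minute blocks: 4, each 17982 frames → 71928.
Remaining 6 whole minutes in the current block: 1800 + 5 × 1798 = 10790 frames.
Within the current minute: 4 × 30 + 27 − 2 = 145 (labels ;00/;01 skipped at this minute). Total = 71928 + 10790 + 145 = 82863.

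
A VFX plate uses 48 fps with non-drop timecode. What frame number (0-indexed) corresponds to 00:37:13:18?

Total seconds to the label: (0 × 3600 + 37 × 60 + 13) = 2233.
Frame index = 2233 × 48 + 18 = 107202.

107202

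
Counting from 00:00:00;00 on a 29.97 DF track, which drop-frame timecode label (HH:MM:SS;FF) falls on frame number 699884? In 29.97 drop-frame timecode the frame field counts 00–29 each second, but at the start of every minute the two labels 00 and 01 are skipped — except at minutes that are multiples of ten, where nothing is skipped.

06:29:12;26

Ten DF minutes hold 17982 frames, so frame 699884 lies in block 38 (frames 683316–701297) with 16568 frames into that block.
The block's first minute is 1800 frames and the rest 1798 each; 16568 frames reaches minute 9, so 38 × 18 + 9 × 2 = 702 labels have been skipped so far.
Adding those back, label number 699884 + 702 = 700586 at 30 labels/s is 23352 s + 26 f = 6 h 29 min 12 s frame 26, i.e. 06:29:12;26.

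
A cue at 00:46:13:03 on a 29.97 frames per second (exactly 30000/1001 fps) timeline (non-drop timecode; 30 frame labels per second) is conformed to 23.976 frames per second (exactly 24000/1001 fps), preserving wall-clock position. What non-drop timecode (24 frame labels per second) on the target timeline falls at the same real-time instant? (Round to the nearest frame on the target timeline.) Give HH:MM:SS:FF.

Source frame index: (0×3600 + 46×60 + 13) × 30 + 3 = 83193.
Real time: 83193 / (30000/1001) = 27758731/10000 s.
Target frame: (27758731/10000) × (24000/1001) = 332772/5 ≈ 66554.400 → 66554.
At 24 labels/s: frame 66554 → 00:46:13:02.

00:46:13:02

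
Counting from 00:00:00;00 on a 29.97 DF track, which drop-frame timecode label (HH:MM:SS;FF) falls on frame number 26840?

Each 10-minute DF block holds 10 × 60 × 30 − 9 × 2 = 17982 frames. 26840 ÷ 17982 → 1 full block, remainder 8858.
Within the partial block the first minute is 1800 frames and each further minute 1798, so 4 further minute boundaries passed. Total skipped labels = 18 × 1 + 2 × 4 = 26.
Non-drop label index = 26840 + 26 = 26866; at 30 labels/s that is 00:14:55:16, i.e. DF 00:14:55;16.

00:14:55;16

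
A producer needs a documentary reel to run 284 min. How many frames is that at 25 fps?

426000 frames

284 min = 17040 s.
Frames = 17040 × 25 = 426000.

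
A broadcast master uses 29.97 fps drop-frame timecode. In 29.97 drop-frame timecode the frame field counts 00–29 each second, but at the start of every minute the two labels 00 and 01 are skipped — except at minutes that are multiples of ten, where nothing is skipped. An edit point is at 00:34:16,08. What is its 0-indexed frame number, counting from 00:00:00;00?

As if non-drop at 30 labels/s: (0 × 3600 + 34 × 60 + 16) × 30 + 8 = 61688.
Minute boundaries passed: 34; those not divisible by 10: 34 − 3 = 31; dropped labels = 2 × 31 = 62.
Actual frame index = 61688 − 62 = 61626.

61626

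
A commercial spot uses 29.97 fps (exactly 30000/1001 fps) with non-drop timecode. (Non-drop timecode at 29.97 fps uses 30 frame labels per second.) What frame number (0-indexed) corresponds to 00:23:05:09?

Total seconds to the label: (0 × 3600 + 23 × 60 + 5) = 1385.
Frame index = 1385 × 30 + 9 = 41559.

frame 41559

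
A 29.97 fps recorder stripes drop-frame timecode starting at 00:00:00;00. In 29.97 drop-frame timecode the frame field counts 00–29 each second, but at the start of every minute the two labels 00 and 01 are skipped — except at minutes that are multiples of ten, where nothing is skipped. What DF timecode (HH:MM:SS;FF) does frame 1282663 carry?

Each 10-minute DF block holds 10 × 60 × 30 − 9 × 2 = 17982 frames. 1282663 ÷ 17982 → 71 full blocks, remainder 5941.
Within the partial block the first minute is 1800 frames and each further minute 1798, so 3 further minute boundaries passed. Total skipped labels = 18 × 71 + 2 × 3 = 1284.
Non-drop label index = 1282663 + 1284 = 1283947; at 30 labels/s that is 11:53:18:07, i.e. DF 11:53:18;07.

11:53:18;07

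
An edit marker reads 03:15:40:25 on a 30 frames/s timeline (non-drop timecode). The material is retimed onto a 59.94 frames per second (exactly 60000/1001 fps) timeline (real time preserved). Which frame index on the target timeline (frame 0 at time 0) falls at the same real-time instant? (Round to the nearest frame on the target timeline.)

Source frame index: (3×3600 + 15×60 + 40) × 30 + 25 = 352225.
Real time: 352225 / (30) = 70445/6 s.
Target frame: (70445/6) × (60000/1001) = 704450000/1001 ≈ 703746.254 → 703746.

frame 703746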